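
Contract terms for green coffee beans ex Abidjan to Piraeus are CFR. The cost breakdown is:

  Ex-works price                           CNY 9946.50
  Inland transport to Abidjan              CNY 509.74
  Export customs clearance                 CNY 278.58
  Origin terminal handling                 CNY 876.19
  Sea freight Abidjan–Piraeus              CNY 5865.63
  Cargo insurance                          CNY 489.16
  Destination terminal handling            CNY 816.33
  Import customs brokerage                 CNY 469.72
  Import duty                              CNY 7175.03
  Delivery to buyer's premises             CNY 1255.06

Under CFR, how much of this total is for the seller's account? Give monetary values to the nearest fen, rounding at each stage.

Seller's account: CNY 17476.64

CFR: the seller pays costs through ocean freight to the destination port, but not insurance.
Seller's account: goods 9946.50 + inland to port 509.74 + export clearance 278.58 + origin terminal 876.19 + freight 5865.63 = 17476.64
Buyer's account: insurance 489.16 + destination terminal 816.33 + brokerage 469.72 + duty 7175.03 + delivery 1255.06 = 10205.30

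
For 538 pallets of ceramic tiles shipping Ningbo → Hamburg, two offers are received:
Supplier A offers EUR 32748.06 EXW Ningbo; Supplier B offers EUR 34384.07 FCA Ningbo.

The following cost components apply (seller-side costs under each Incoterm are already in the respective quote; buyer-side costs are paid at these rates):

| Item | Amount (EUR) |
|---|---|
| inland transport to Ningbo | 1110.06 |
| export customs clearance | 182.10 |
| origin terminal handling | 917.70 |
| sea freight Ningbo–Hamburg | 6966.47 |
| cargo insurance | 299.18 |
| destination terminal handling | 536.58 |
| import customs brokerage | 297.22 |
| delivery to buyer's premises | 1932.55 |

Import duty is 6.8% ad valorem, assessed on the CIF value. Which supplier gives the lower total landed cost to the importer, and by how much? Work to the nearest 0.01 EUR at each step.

Supplier A is cheaper by EUR 367.23

Supplier A (EXW):
CIF value = EXW price + inland to port + export clearance + origin terminal + freight + insurance = 32748.06 + 1110.06 + 182.10 + 917.70 + 6966.47 + 299.18 = 42223.57
Import duty = 42223.57 × 6.8% = 2871.20
Buyer bears (A): 1110.06 + 182.10 + 917.70 + 6966.47 + 299.18 + 536.58 + 297.22 + 1932.55 = 12241.86
Landed cost (A) = invoice 32748.06 + 12241.86 + duty 2871.20 = 47861.12
Supplier B (FCA):
CIF value = FCA price + origin terminal + freight + insurance = 34384.07 + 917.70 + 6966.47 + 299.18 = 42567.42
Import duty = 42567.42 × 6.8% = 2894.58
Buyer bears (B): 917.70 + 6966.47 + 299.18 + 536.58 + 297.22 + 1932.55 = 10949.70
Landed cost (B) = invoice 34384.07 + 10949.70 + duty 2894.58 = 48228.35
Difference = |47861.12 − 48228.35| = 367.23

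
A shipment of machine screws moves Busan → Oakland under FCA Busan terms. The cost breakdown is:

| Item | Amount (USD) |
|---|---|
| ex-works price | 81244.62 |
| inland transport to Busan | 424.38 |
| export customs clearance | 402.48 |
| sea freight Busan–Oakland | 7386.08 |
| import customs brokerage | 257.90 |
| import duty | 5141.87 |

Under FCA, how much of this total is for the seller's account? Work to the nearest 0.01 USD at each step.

Seller's account: USD 82071.48

FCA: the seller delivers export-cleared goods to the carrier; the buyer bears costs from that point.
Seller's account: goods 81244.62 + inland to port 424.38 + export clearance 402.48 = 82071.48
Buyer's account: freight 7386.08 + brokerage 257.90 + duty 5141.87 = 12785.85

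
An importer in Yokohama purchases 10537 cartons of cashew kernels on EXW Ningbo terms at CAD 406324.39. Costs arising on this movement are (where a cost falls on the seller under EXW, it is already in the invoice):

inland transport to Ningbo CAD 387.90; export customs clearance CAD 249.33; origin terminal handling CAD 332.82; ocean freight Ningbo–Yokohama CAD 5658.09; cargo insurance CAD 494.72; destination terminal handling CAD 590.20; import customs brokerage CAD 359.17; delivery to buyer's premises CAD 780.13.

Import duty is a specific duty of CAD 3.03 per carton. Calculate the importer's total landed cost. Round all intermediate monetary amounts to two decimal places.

Total landed cost: CAD 447103.86

EXW: the seller makes goods available at their premises; the buyer bears all onward costs.
CIF value = EXW price + inland to port + export clearance + origin terminal + freight + insurance = 406324.39 + 387.90 + 249.33 + 332.82 + 5658.09 + 494.72 = 413447.25
Import duty = 10537 × 3.03 = 31927.11
Buyer bears: inland to port 387.90 + export clearance 249.33 + origin terminal 332.82 + freight 5658.09 + insurance 494.72 + destination terminal 590.20 + brokerage 359.17 + delivery 780.13 + duty 31927.11 = 40779.47
Landed cost = invoice 406324.39 + 40779.47 = 447103.86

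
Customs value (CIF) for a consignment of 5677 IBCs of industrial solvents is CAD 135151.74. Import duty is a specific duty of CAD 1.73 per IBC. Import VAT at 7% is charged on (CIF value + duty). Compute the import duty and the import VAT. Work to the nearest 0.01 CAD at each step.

Import duty = 5677 × 1.73 = 9821.21
VAT base = CIF + duty = 135151.74 + 9821.21 = 144972.95
Import VAT = 144972.95 × 7% = 10148.11

Import duty: CAD 9821.21; import VAT: CAD 10148.11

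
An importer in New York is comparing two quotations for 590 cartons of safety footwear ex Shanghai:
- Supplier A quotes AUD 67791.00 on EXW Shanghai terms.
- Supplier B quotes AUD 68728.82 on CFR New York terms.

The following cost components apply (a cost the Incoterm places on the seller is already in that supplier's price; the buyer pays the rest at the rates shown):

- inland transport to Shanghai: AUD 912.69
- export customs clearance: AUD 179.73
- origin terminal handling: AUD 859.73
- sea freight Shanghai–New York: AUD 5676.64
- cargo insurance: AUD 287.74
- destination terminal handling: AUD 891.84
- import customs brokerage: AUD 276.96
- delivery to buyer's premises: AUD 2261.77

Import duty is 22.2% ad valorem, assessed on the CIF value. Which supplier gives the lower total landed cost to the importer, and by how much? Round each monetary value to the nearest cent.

Supplier A (EXW):
CIF value = EXW price + inland to port + export clearance + origin terminal + freight + insurance = 67791.00 + 912.69 + 179.73 + 859.73 + 5676.64 + 287.74 = 75707.53
Import duty = 75707.53 × 22.2% = 16807.07
Buyer bears (A): 912.69 + 179.73 + 859.73 + 5676.64 + 287.74 + 891.84 + 276.96 + 2261.77 = 11347.10
Landed cost (A) = invoice 67791.00 + 11347.10 + duty 16807.07 = 95945.17
Supplier B (CFR):
CIF value = CFR price + insurance = 68728.82 + 287.74 = 69016.56
Import duty = 69016.56 × 22.2% = 15321.68
Buyer bears (B): 287.74 + 891.84 + 276.96 + 2261.77 = 3718.31
Landed cost (B) = invoice 68728.82 + 3718.31 + duty 15321.68 = 87768.81
Difference = |95945.17 − 87768.81| = 8176.36

Supplier B is cheaper by AUD 8176.36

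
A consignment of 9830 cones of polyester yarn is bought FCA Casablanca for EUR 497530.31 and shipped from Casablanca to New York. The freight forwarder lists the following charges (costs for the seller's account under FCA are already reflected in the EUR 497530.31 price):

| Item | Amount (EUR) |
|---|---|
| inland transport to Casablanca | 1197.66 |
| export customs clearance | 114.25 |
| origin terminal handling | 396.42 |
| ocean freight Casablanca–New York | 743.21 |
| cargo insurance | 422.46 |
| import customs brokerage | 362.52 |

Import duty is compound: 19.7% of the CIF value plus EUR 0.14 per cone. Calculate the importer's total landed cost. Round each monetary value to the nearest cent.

FCA: the seller delivers export-cleared goods to the carrier; the buyer bears costs from that point.
Already in the invoice (seller's account under FCA): inland to port, export clearance — exclude.
CIF value = FCA price + origin terminal + freight + insurance = 497530.31 + 396.42 + 743.21 + 422.46 = 499092.40
Ad valorem component: 499092.40 × 19.7% = 98321.20
Specific component: 9830 × 0.14 = 1376.20
Import duty = 98321.20 + 1376.20 = 99697.40
Buyer bears: origin terminal 396.42 + freight 743.21 + insurance 422.46 + brokerage 362.52 + duty 99697.40 = 101622.01
Landed cost = invoice 497530.31 + 101622.01 = 599152.32

Total landed cost: EUR 599152.32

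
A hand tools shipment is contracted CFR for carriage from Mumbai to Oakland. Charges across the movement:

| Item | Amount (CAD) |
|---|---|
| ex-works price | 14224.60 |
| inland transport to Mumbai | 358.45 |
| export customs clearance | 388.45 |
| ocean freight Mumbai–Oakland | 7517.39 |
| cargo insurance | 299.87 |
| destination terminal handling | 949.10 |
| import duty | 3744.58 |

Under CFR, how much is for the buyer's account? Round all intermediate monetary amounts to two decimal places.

CFR: the seller pays costs through ocean freight to the destination port, but not insurance.
Seller's account: goods 14224.60 + inland to port 358.45 + export clearance 388.45 + freight 7517.39 = 22488.89
Buyer's account: insurance 299.87 + destination terminal 949.10 + duty 3744.58 = 4993.55

Buyer's account: CAD 4993.55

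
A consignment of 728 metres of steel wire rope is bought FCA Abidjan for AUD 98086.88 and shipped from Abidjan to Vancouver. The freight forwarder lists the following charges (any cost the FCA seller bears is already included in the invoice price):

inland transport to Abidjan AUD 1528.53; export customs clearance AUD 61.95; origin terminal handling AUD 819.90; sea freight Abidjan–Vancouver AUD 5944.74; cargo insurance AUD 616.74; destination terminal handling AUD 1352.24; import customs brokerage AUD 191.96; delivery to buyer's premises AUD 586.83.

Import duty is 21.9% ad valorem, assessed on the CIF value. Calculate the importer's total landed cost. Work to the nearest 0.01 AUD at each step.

FCA: the seller delivers export-cleared goods to the carrier; the buyer bears costs from that point.
Already in the invoice (seller's account under FCA): inland to port, export clearance — exclude.
CIF value = FCA price + origin terminal + freight + insurance = 98086.88 + 819.90 + 5944.74 + 616.74 = 105468.26
Import duty = 105468.26 × 21.9% = 23097.55
Buyer bears: origin terminal 819.90 + freight 5944.74 + insurance 616.74 + destination terminal 1352.24 + brokerage 191.96 + delivery 586.83 + duty 23097.55 = 32609.96
Landed cost = invoice 98086.88 + 32609.96 = 130696.84

Total landed cost: AUD 130696.84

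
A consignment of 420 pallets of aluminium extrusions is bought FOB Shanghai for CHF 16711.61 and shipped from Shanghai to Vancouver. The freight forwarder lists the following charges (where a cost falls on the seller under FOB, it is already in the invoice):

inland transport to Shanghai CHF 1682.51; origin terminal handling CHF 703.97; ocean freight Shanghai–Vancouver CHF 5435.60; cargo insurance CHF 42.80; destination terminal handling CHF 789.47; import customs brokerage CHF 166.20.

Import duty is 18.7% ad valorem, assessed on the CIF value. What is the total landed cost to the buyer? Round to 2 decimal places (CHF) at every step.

FOB: the seller bears costs until goods are on board at the origin port; the buyer bears freight, insurance and all costs thereafter.
Already in the invoice (seller's account under FOB): inland to port, origin terminal — exclude.
CIF value = FOB price + freight + insurance = 16711.61 + 5435.60 + 42.80 = 22190.01
Import duty = 22190.01 × 18.7% = 4149.53
Buyer bears: freight 5435.60 + insurance 42.80 + destination terminal 789.47 + brokerage 166.20 + duty 4149.53 = 10583.60
Landed cost = invoice 16711.61 + 10583.60 = 27295.21

Total landed cost: CHF 27295.21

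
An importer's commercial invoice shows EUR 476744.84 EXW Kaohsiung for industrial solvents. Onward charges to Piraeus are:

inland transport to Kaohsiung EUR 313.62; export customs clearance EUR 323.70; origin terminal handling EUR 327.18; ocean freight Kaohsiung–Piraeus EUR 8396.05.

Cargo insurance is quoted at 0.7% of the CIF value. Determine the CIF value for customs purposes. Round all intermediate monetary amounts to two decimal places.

CIF value: EUR 489532.11

Let C be the CIF value. C = EXW price + pre-shipment costs + freight + 0.7% × C
C − 0.7% × C = 476744.84 + 313.62 + 323.70 + 327.18 + 8396.05
0.993 × C = 486105.39
C = 486105.39 / 0.993 = 489532.11
Insurance premium = 0.7% × 489532.11 = 3426.72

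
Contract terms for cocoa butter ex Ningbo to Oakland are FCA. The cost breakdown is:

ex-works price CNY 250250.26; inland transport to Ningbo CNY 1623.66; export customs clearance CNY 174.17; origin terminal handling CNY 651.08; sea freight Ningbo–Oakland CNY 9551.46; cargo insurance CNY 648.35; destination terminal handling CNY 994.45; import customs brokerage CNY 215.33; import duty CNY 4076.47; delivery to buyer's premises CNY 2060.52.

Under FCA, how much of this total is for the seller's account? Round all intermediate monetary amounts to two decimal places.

FCA: the seller delivers export-cleared goods to the carrier; the buyer bears costs from that point.
Seller's account: goods 250250.26 + inland to port 1623.66 + export clearance 174.17 = 252048.09
Buyer's account: origin terminal 651.08 + freight 9551.46 + insurance 648.35 + destination terminal 994.45 + brokerage 215.33 + duty 4076.47 + delivery 2060.52 = 18197.66

Seller's account: CNY 252048.09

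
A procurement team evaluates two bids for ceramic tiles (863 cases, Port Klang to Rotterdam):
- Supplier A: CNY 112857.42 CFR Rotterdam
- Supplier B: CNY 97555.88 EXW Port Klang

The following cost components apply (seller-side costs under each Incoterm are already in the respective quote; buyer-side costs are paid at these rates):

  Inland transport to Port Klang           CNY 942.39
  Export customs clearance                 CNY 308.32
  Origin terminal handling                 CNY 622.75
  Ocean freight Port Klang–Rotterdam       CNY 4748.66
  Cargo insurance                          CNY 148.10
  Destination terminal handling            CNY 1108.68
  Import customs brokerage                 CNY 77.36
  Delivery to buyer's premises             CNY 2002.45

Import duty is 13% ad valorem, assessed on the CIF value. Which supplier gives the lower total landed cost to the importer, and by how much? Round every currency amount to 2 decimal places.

Supplier B is cheaper by CNY 9807.75

Supplier A (CFR):
CIF value = CFR price + insurance = 112857.42 + 148.10 = 113005.52
Import duty = 113005.52 × 13% = 14690.72
Buyer bears (A): 148.10 + 1108.68 + 77.36 + 2002.45 = 3336.59
Landed cost (A) = invoice 112857.42 + 3336.59 + duty 14690.72 = 130884.73
Supplier B (EXW):
CIF value = EXW price + inland to port + export clearance + origin terminal + freight + insurance = 97555.88 + 942.39 + 308.32 + 622.75 + 4748.66 + 148.10 = 104326.10
Import duty = 104326.10 × 13% = 13562.39
Buyer bears (B): 942.39 + 308.32 + 622.75 + 4748.66 + 148.10 + 1108.68 + 77.36 + 2002.45 = 9958.71
Landed cost (B) = invoice 97555.88 + 9958.71 + duty 13562.39 = 121076.98
Difference = |130884.73 − 121076.98| = 9807.75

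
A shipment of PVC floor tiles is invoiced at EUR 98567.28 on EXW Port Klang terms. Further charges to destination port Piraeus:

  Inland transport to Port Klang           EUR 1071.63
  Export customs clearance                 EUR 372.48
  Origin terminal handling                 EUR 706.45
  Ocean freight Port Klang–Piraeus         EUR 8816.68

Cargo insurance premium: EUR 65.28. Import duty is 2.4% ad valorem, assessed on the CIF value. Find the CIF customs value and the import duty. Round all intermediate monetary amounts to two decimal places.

CIF value: EUR 109599.80; import duty: EUR 2630.40

CIF = EXW price + pre-shipment costs + freight + insurance
CIF = 98567.28 + 1071.63 + 372.48 + 706.45 + 8816.68 + 65.28 = 109599.80
Import duty = 109599.80 × 2.4% = 2630.40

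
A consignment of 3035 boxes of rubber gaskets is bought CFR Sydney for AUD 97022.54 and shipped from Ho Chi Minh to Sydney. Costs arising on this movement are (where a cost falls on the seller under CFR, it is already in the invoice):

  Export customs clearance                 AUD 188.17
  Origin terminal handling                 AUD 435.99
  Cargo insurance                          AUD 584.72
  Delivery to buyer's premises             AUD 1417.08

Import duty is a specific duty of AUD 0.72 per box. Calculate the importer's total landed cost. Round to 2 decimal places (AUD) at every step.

CFR: the seller pays costs through ocean freight to the destination port, but not insurance.
Already in the invoice (seller's account under CFR): export clearance, origin terminal — exclude.
CIF value = CFR price + insurance = 97022.54 + 584.72 = 97607.26
Import duty = 3035 × 0.72 = 2185.20
Buyer bears: insurance 584.72 + delivery 1417.08 + duty 2185.20 = 4187.00
Landed cost = invoice 97022.54 + 4187.00 = 101209.54

Total landed cost: AUD 101209.54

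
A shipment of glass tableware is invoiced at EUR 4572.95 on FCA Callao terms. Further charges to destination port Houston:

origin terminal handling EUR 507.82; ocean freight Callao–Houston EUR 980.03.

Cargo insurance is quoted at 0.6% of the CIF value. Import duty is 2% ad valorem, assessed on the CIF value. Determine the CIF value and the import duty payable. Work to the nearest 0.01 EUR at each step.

CIF value: EUR 6097.38; import duty: EUR 121.95

Let C be the CIF value. C = FCA price + pre-shipment costs + freight + 0.6% × C
C − 0.6% × C = 4572.95 + 507.82 + 980.03
0.994 × C = 6060.80
C = 6060.80 / 0.994 = 6097.38
Insurance premium = 0.6% × 6097.38 = 36.58
Import duty = 6097.38 × 2% = 121.95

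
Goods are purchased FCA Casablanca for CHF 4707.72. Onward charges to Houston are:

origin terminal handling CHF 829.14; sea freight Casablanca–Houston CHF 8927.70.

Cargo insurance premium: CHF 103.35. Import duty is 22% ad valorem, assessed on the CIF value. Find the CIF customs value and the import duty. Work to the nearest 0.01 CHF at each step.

CIF = FCA price + pre-shipment costs + freight + insurance
CIF = 4707.72 + 829.14 + 8927.70 + 103.35 = 14567.91
Import duty = 14567.91 × 22% = 3204.94

CIF value: CHF 14567.91; import duty: CHF 3204.94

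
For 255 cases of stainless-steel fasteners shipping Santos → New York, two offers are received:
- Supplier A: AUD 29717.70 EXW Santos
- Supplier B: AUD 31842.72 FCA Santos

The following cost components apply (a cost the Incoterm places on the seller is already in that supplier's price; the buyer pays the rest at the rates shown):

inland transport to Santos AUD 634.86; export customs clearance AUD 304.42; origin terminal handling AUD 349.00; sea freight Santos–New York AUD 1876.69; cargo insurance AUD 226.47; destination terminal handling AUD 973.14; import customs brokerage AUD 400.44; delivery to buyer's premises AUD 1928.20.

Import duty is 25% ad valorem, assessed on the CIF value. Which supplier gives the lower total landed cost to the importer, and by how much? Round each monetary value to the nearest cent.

Supplier A (EXW):
CIF value = EXW price + inland to port + export clearance + origin terminal + freight + insurance = 29717.70 + 634.86 + 304.42 + 349.00 + 1876.69 + 226.47 = 33109.14
Import duty = 33109.14 × 25% = 8277.29
Buyer bears (A): 634.86 + 304.42 + 349.00 + 1876.69 + 226.47 + 973.14 + 400.44 + 1928.20 = 6693.22
Landed cost (A) = invoice 29717.70 + 6693.22 + duty 8277.29 = 44688.21
Supplier B (FCA):
CIF value = FCA price + origin terminal + freight + insurance = 31842.72 + 349.00 + 1876.69 + 226.47 = 34294.88
Import duty = 34294.88 × 25% = 8573.72
Buyer bears (B): 349.00 + 1876.69 + 226.47 + 973.14 + 400.44 + 1928.20 = 5753.94
Landed cost (B) = invoice 31842.72 + 5753.94 + duty 8573.72 = 46170.38
Difference = |44688.21 − 46170.38| = 1482.17

Supplier A is cheaper by AUD 1482.17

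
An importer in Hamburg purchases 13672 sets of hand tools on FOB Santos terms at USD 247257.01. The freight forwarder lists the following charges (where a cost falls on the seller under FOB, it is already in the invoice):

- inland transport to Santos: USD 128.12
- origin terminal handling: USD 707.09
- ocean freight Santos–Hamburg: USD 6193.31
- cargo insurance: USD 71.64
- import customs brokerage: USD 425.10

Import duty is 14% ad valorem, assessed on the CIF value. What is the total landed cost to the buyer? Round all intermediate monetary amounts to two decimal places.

Total landed cost: USD 289440.13

FOB: the seller bears costs until goods are on board at the origin port; the buyer bears freight, insurance and all costs thereafter.
Already in the invoice (seller's account under FOB): inland to port, origin terminal — exclude.
CIF value = FOB price + freight + insurance = 247257.01 + 6193.31 + 71.64 = 253521.96
Import duty = 253521.96 × 14% = 35493.07
Buyer bears: freight 6193.31 + insurance 71.64 + brokerage 425.10 + duty 35493.07 = 42183.12
Landed cost = invoice 247257.01 + 42183.12 = 289440.13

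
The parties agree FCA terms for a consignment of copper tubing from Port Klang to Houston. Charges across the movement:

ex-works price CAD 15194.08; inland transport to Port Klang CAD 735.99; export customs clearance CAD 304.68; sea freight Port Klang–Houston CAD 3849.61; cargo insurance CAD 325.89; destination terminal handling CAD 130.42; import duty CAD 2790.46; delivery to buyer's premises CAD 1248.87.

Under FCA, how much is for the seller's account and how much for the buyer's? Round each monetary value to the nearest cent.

Seller: CAD 16234.75; buyer: CAD 8345.25

FCA: the seller delivers export-cleared goods to the carrier; the buyer bears costs from that point.
Seller's account: goods 15194.08 + inland to port 735.99 + export clearance 304.68 = 16234.75
Buyer's account: freight 3849.61 + insurance 325.89 + destination terminal 130.42 + duty 2790.46 + delivery 1248.87 = 8345.25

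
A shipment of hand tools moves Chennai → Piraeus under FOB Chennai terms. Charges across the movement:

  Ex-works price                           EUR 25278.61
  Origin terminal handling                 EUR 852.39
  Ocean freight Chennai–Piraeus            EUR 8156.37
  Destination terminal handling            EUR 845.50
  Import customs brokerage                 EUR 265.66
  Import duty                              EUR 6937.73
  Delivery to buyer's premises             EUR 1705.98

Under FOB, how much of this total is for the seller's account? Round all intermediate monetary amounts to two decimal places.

Seller's account: EUR 26131.00

FOB: the seller bears costs until goods are on board at the origin port; the buyer bears freight, insurance and all costs thereafter.
Seller's account: goods 25278.61 + origin terminal 852.39 = 26131.00
Buyer's account: freight 8156.37 + destination terminal 845.50 + brokerage 265.66 + duty 6937.73 + delivery 1705.98 = 17911.24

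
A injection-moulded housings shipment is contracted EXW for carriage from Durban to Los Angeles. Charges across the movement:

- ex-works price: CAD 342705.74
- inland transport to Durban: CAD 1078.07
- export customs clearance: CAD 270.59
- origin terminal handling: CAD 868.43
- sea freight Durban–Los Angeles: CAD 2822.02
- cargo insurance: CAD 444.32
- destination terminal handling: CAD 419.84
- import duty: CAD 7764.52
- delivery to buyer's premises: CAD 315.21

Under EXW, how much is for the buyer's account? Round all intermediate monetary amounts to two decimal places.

Buyer's account: CAD 13983.00

EXW: the seller makes goods available at their premises; the buyer bears all onward costs.
Seller's account: goods 342705.74 = 342705.74
Buyer's account: inland to port 1078.07 + export clearance 270.59 + origin terminal 868.43 + freight 2822.02 + insurance 444.32 + destination terminal 419.84 + duty 7764.52 + delivery 315.21 = 13983.00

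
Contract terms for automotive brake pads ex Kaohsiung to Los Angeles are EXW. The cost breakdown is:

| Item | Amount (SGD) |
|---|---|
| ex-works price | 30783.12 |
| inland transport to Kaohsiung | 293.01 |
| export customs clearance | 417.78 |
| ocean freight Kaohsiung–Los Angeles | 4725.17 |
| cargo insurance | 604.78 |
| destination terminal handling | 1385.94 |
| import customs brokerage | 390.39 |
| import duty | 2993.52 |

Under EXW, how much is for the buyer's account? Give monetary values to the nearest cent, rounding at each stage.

Buyer's account: SGD 10810.59

EXW: the seller makes goods available at their premises; the buyer bears all onward costs.
Seller's account: goods 30783.12 = 30783.12
Buyer's account: inland to port 293.01 + export clearance 417.78 + freight 4725.17 + insurance 604.78 + destination terminal 1385.94 + brokerage 390.39 + duty 2993.52 = 10810.59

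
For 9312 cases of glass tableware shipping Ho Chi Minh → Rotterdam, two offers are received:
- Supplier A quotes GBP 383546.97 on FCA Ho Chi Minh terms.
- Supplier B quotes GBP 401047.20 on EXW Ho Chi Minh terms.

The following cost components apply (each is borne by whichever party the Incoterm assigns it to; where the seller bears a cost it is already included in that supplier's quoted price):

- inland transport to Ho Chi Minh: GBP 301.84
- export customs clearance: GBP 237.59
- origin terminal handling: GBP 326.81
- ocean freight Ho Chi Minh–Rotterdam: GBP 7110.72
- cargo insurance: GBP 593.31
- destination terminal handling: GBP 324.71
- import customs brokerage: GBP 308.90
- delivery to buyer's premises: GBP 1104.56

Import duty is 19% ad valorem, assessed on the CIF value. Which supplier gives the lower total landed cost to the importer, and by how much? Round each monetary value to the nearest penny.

Supplier A is cheaper by GBP 21467.20

Supplier A (FCA):
CIF value = FCA price + origin terminal + freight + insurance = 383546.97 + 326.81 + 7110.72 + 593.31 = 391577.81
Import duty = 391577.81 × 19% = 74399.78
Buyer bears (A): 326.81 + 7110.72 + 593.31 + 324.71 + 308.90 + 1104.56 = 9769.01
Landed cost (A) = invoice 383546.97 + 9769.01 + duty 74399.78 = 467715.76
Supplier B (EXW):
CIF value = EXW price + inland to port + export clearance + origin terminal + freight + insurance = 401047.20 + 301.84 + 237.59 + 326.81 + 7110.72 + 593.31 = 409617.47
Import duty = 409617.47 × 19% = 77827.32
Buyer bears (B): 301.84 + 237.59 + 326.81 + 7110.72 + 593.31 + 324.71 + 308.90 + 1104.56 = 10308.44
Landed cost (B) = invoice 401047.20 + 10308.44 + duty 77827.32 = 489182.96
Difference = |467715.76 − 489182.96| = 21467.20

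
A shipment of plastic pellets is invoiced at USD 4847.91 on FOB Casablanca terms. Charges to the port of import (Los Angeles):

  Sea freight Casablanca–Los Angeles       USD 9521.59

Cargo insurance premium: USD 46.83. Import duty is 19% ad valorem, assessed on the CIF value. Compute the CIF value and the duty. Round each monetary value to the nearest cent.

CIF value: USD 14416.33; import duty: USD 2739.10

CIF = FOB price + freight + insurance
CIF = 4847.91 + 9521.59 + 46.83 = 14416.33
Import duty = 14416.33 × 19% = 2739.10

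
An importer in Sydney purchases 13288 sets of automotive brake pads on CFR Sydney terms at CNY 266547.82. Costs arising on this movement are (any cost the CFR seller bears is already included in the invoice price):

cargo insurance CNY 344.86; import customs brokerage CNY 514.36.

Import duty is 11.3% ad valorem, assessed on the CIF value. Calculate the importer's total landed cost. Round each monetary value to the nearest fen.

Total landed cost: CNY 297565.91

CFR: the seller pays costs through ocean freight to the destination port, but not insurance.
CIF value = CFR price + insurance = 266547.82 + 344.86 = 266892.68
Import duty = 266892.68 × 11.3% = 30158.87
Buyer bears: insurance 344.86 + brokerage 514.36 + duty 30158.87 = 31018.09
Landed cost = invoice 266547.82 + 31018.09 = 297565.91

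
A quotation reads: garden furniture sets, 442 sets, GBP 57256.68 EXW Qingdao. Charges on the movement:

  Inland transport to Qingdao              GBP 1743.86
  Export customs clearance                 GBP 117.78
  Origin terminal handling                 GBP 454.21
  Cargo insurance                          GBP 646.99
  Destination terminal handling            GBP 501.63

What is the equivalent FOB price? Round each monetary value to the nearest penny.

Not relevant to the conversion: insurance, destination terminal — on the buyer under both terms; not part of either seller's price.
From EXW to FOB, the seller additionally bears: inland to port, export clearance, origin terminal.
FOB price = 57256.68 + 1743.86 + 117.78 + 454.21 = 59572.53

FOB price: GBP 59572.53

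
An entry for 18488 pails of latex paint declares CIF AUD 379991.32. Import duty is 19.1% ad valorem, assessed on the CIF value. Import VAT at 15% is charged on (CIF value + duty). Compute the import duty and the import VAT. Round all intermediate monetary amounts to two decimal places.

Import duty = 379991.32 × 19.1% = 72578.34
VAT base = CIF + duty = 379991.32 + 72578.34 = 452569.66
Import VAT = 452569.66 × 15% = 67885.45

Import duty: AUD 72578.34; import VAT: AUD 67885.45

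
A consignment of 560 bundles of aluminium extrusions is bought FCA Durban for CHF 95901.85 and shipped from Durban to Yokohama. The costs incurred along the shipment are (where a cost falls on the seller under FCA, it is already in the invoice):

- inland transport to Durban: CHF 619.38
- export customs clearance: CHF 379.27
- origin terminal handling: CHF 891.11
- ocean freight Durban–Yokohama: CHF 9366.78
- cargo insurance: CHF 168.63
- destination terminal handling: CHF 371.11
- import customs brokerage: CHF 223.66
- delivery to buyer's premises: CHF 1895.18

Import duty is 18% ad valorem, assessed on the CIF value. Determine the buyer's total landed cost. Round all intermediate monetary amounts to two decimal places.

Total landed cost: CHF 127957.43

FCA: the seller delivers export-cleared goods to the carrier; the buyer bears costs from that point.
Already in the invoice (seller's account under FCA): inland to port, export clearance — exclude.
CIF value = FCA price + origin terminal + freight + insurance = 95901.85 + 891.11 + 9366.78 + 168.63 = 106328.37
Import duty = 106328.37 × 18% = 19139.11
Buyer bears: origin terminal 891.11 + freight 9366.78 + insurance 168.63 + destination terminal 371.11 + brokerage 223.66 + delivery 1895.18 + duty 19139.11 = 32055.58
Landed cost = invoice 95901.85 + 32055.58 = 127957.43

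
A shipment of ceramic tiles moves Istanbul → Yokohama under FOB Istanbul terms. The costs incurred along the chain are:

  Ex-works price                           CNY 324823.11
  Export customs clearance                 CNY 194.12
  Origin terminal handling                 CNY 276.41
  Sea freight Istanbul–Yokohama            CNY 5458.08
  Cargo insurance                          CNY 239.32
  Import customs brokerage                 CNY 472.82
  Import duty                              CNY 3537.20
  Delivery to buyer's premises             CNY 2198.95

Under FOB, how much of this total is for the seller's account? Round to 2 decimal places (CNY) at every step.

Seller's account: CNY 325293.64

FOB: the seller bears costs until goods are on board at the origin port; the buyer bears freight, insurance and all costs thereafter.
Seller's account: goods 324823.11 + export clearance 194.12 + origin terminal 276.41 = 325293.64
Buyer's account: freight 5458.08 + insurance 239.32 + brokerage 472.82 + duty 3537.20 + delivery 2198.95 = 11906.37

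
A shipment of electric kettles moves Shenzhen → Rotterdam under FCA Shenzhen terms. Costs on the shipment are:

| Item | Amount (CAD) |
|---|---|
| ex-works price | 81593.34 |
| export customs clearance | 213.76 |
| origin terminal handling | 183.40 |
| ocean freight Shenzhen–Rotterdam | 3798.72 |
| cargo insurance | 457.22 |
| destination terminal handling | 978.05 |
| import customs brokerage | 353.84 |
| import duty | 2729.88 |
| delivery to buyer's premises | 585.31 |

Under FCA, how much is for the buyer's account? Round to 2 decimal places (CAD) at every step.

Buyer's account: CAD 9086.42

FCA: the seller delivers export-cleared goods to the carrier; the buyer bears costs from that point.
Seller's account: goods 81593.34 + export clearance 213.76 = 81807.10
Buyer's account: origin terminal 183.40 + freight 3798.72 + insurance 457.22 + destination terminal 978.05 + brokerage 353.84 + duty 2729.88 + delivery 585.31 = 9086.42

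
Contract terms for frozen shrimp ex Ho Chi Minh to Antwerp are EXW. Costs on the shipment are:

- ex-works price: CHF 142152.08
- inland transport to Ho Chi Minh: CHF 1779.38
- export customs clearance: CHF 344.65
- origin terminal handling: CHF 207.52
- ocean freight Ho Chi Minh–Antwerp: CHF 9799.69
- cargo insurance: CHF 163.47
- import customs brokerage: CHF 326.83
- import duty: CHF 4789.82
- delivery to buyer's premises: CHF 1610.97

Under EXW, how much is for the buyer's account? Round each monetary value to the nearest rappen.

Buyer's account: CHF 19022.33

EXW: the seller makes goods available at their premises; the buyer bears all onward costs.
Seller's account: goods 142152.08 = 142152.08
Buyer's account: inland to port 1779.38 + export clearance 344.65 + origin terminal 207.52 + freight 9799.69 + insurance 163.47 + brokerage 326.83 + duty 4789.82 + delivery 1610.97 = 19022.33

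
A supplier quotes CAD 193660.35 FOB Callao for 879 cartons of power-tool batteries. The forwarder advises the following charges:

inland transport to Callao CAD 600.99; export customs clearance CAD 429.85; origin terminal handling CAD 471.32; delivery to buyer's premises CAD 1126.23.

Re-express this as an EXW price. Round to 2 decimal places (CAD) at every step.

EXW price: CAD 192158.19

Not relevant to the conversion: delivery — on the buyer under both terms; not part of either seller's price.
From FOB to EXW, the seller no longer bears: inland to port, export clearance, origin terminal.
EXW price = 193660.35 − 600.99 − 429.85 − 471.32 = 192158.19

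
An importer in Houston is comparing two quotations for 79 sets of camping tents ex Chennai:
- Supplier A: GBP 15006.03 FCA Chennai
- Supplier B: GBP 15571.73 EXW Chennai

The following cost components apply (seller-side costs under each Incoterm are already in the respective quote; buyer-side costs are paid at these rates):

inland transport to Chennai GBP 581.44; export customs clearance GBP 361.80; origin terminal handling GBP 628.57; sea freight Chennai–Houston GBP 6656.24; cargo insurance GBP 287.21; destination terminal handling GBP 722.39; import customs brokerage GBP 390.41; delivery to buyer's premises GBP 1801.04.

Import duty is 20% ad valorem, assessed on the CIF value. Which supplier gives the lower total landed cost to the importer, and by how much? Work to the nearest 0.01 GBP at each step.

Supplier A (FCA):
CIF value = FCA price + origin terminal + freight + insurance = 15006.03 + 628.57 + 6656.24 + 287.21 = 22578.05
Import duty = 22578.05 × 20% = 4515.61
Buyer bears (A): 628.57 + 6656.24 + 287.21 + 722.39 + 390.41 + 1801.04 = 10485.86
Landed cost (A) = invoice 15006.03 + 10485.86 + duty 4515.61 = 30007.50
Supplier B (EXW):
CIF value = EXW price + inland to port + export clearance + origin terminal + freight + insurance = 15571.73 + 581.44 + 361.80 + 628.57 + 6656.24 + 287.21 = 24086.99
Import duty = 24086.99 × 20% = 4817.40
Buyer bears (B): 581.44 + 361.80 + 628.57 + 6656.24 + 287.21 + 722.39 + 390.41 + 1801.04 = 11429.10
Landed cost (B) = invoice 15571.73 + 11429.10 + duty 4817.40 = 31818.23
Difference = |30007.50 − 31818.23| = 1810.73

Supplier A is cheaper by GBP 1810.73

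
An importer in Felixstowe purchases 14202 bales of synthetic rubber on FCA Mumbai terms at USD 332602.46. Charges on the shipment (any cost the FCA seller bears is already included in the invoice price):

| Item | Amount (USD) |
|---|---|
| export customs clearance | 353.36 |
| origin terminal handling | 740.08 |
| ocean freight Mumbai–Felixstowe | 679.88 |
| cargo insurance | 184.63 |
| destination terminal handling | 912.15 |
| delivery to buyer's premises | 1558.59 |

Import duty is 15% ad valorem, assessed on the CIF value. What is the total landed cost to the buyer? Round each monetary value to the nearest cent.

Total landed cost: USD 386808.85

FCA: the seller delivers export-cleared goods to the carrier; the buyer bears costs from that point.
Already in the invoice (seller's account under FCA): export clearance — exclude.
CIF value = FCA price + origin terminal + freight + insurance = 332602.46 + 740.08 + 679.88 + 184.63 = 334207.05
Import duty = 334207.05 × 15% = 50131.06
Buyer bears: origin terminal 740.08 + freight 679.88 + insurance 184.63 + destination terminal 912.15 + delivery 1558.59 + duty 50131.06 = 54206.39
Landed cost = invoice 332602.46 + 54206.39 = 386808.85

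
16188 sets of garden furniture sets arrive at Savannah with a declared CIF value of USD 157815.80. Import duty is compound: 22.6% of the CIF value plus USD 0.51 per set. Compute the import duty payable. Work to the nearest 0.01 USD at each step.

Import duty: USD 43922.25

Ad valorem component: 157815.80 × 22.6% = 35666.37
Specific component: 16188 × 0.51 = 8255.88
Import duty = 35666.37 + 8255.88 = 43922.25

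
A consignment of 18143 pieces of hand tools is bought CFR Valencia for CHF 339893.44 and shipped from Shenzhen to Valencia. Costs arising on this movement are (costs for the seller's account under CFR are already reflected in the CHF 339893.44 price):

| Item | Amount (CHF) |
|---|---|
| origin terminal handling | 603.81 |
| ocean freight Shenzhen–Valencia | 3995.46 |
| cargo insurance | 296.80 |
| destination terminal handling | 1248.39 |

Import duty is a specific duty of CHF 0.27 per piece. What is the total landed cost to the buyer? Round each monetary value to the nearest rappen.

CFR: the seller pays costs through ocean freight to the destination port, but not insurance.
Already in the invoice (seller's account under CFR): origin terminal, freight — exclude.
CIF value = CFR price + insurance = 339893.44 + 296.80 = 340190.24
Import duty = 18143 × 0.27 = 4898.61
Buyer bears: insurance 296.80 + destination terminal 1248.39 + duty 4898.61 = 6443.80
Landed cost = invoice 339893.44 + 6443.80 = 346337.24

Total landed cost: CHF 346337.24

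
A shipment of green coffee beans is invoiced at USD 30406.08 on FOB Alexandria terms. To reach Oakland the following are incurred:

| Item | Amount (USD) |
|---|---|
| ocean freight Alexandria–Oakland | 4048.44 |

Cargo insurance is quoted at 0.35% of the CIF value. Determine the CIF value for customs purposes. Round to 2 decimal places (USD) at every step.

Let C be the CIF value. C = FOB price + freight + 0.35% × C
C − 0.35% × C = 30406.08 + 4048.44
0.9965 × C = 34454.52
C = 34454.52 / 0.9965 = 34575.53
Insurance premium = 0.35% × 34575.53 = 121.01

CIF value: USD 34575.53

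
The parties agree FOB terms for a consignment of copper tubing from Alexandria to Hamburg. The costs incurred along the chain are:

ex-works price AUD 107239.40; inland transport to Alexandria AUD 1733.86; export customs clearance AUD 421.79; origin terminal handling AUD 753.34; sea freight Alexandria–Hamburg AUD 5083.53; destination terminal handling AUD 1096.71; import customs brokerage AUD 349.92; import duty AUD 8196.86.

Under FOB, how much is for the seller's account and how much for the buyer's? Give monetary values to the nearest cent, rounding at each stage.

Seller: AUD 110148.39; buyer: AUD 14727.02

FOB: the seller bears costs until goods are on board at the origin port; the buyer bears freight, insurance and all costs thereafter.
Seller's account: goods 107239.40 + inland to port 1733.86 + export clearance 421.79 + origin terminal 753.34 = 110148.39
Buyer's account: freight 5083.53 + destination terminal 1096.71 + brokerage 349.92 + duty 8196.86 = 14727.02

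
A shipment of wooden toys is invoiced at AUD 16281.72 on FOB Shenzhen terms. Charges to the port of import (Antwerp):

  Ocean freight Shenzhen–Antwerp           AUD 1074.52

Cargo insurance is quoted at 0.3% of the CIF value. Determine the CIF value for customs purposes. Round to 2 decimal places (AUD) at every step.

Let C be the CIF value. C = FOB price + freight + 0.3% × C
C − 0.3% × C = 16281.72 + 1074.52
0.997 × C = 17356.24
C = 17356.24 / 0.997 = 17408.47
Insurance premium = 0.3% × 17408.47 = 52.23

CIF value: AUD 17408.47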